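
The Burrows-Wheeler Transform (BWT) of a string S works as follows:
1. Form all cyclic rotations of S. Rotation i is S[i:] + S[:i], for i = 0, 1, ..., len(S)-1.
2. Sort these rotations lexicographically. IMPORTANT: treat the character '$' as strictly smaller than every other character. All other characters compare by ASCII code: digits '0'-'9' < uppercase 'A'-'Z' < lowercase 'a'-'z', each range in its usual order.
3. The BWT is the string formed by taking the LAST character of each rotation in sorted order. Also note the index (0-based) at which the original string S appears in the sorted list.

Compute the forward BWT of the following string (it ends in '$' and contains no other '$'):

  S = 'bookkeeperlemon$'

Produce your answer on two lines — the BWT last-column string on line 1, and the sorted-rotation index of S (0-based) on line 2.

Answer: n$klepkoreoombee
1

Derivation:
All 16 rotations (rotation i = S[i:]+S[:i]):
  rot[0] = bookkeeperlemon$
  rot[1] = ookkeeperlemon$b
  rot[2] = okkeeperlemon$bo
  rot[3] = kkeeperlemon$boo
  rot[4] = keeperlemon$book
  rot[5] = eeperlemon$bookk
  rot[6] = eperlemon$bookke
  rot[7] = perlemon$bookkee
  rot[8] = erlemon$bookkeep
  rot[9] = rlemon$bookkeepe
  rot[10] = lemon$bookkeeper
  rot[11] = emon$bookkeeperl
  rot[12] = mon$bookkeeperle
  rot[13] = on$bookkeeperlem
  rot[14] = n$bookkeeperlemo
  rot[15] = $bookkeeperlemon
Sorted (with $ < everything):
  sorted[0] = $bookkeeperlemon  (last char: 'n')
  sorted[1] = bookkeeperlemon$  (last char: '$')
  sorted[2] = eeperlemon$bookk  (last char: 'k')
  sorted[3] = emon$bookkeeperl  (last char: 'l')
  sorted[4] = eperlemon$bookke  (last char: 'e')
  sorted[5] = erlemon$bookkeep  (last char: 'p')
  sorted[6] = keeperlemon$book  (last char: 'k')
  sorted[7] = kkeeperlemon$boo  (last char: 'o')
  sorted[8] = lemon$bookkeeper  (last char: 'r')
  sorted[9] = mon$bookkeeperle  (last char: 'e')
  sorted[10] = n$bookkeeperlemo  (last char: 'o')
  sorted[11] = okkeeperlemon$bo  (last char: 'o')
  sorted[12] = on$bookkeeperlem  (last char: 'm')
  sorted[13] = ookkeeperlemon$b  (last char: 'b')
  sorted[14] = perlemon$bookkee  (last char: 'e')
  sorted[15] = rlemon$bookkeepe  (last char: 'e')
Last column: n$klepkoreoombee
Original string S is at sorted index 1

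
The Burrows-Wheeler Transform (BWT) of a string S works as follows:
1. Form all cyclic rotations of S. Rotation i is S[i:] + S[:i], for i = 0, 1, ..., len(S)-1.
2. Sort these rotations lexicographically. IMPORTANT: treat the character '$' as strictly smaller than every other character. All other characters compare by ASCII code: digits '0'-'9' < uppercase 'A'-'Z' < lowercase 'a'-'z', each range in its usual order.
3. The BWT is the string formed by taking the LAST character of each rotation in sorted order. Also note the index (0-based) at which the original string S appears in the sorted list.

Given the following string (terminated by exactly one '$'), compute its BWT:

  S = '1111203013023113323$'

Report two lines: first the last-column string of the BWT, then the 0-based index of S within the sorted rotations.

All 20 rotations (rotation i = S[i:]+S[:i]):
  rot[0] = 1111203013023113323$
  rot[1] = 111203013023113323$1
  rot[2] = 11203013023113323$11
  rot[3] = 1203013023113323$111
  rot[4] = 203013023113323$1111
  rot[5] = 03013023113323$11112
  rot[6] = 3013023113323$111120
  rot[7] = 013023113323$1111203
  rot[8] = 13023113323$11112030
  rot[9] = 3023113323$111120301
  rot[10] = 023113323$1111203013
  rot[11] = 23113323$11112030130
  rot[12] = 3113323$111120301302
  rot[13] = 113323$1111203013023
  rot[14] = 13323$11112030130231
  rot[15] = 3323$111120301302311
  rot[16] = 323$1111203013023113
  rot[17] = 23$11112030130231133
  rot[18] = 3$111120301302311332
  rot[19] = $1111203013023113323
Sorted (with $ < everything):
  sorted[0] = $1111203013023113323  (last char: '3')
  sorted[1] = 013023113323$1111203  (last char: '3')
  sorted[2] = 023113323$1111203013  (last char: '3')
  sorted[3] = 03013023113323$11112  (last char: '2')
  sorted[4] = 1111203013023113323$  (last char: '$')
  sorted[5] = 111203013023113323$1  (last char: '1')
  sorted[6] = 11203013023113323$11  (last char: '1')
  sorted[7] = 113323$1111203013023  (last char: '3')
  sorted[8] = 1203013023113323$111  (last char: '1')
  sorted[9] = 13023113323$11112030  (last char: '0')
  sorted[10] = 13323$11112030130231  (last char: '1')
  sorted[11] = 203013023113323$1111  (last char: '1')
  sorted[12] = 23$11112030130231133  (last char: '3')
  sorted[13] = 23113323$11112030130  (last char: '0')
  sorted[14] = 3$111120301302311332  (last char: '2')
  sorted[15] = 3013023113323$111120  (last char: '0')
  sorted[16] = 3023113323$111120301  (last char: '1')
  sorted[17] = 3113323$111120301302  (last char: '2')
  sorted[18] = 323$1111203013023113  (last char: '3')
  sorted[19] = 3323$111120301302311  (last char: '1')
Last column: 3332$113101130201231
Original string S is at sorted index 4

Answer: 3332$113101130201231
4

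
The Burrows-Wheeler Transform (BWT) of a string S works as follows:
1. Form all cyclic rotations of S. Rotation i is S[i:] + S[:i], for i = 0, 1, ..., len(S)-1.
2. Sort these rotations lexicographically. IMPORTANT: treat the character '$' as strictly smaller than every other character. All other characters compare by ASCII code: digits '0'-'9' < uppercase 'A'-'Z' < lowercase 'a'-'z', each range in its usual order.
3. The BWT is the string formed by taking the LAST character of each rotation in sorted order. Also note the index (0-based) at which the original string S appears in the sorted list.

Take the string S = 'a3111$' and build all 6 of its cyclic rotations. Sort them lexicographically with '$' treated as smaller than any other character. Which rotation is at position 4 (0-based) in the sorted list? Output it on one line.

Answer: 3111$a

Derivation:
All 6 rotations (rotation i = S[i:]+S[:i]):
  rot[0] = a3111$
  rot[1] = 3111$a
  rot[2] = 111$a3
  rot[3] = 11$a31
  rot[4] = 1$a311
  rot[5] = $a3111
Sorted (with $ < everything):
  sorted[0] = $a3111
  sorted[1] = 1$a311
  sorted[2] = 11$a31
  sorted[3] = 111$a3
  sorted[4] = 3111$a
  sorted[5] = a3111$
sorted[4] = 3111$a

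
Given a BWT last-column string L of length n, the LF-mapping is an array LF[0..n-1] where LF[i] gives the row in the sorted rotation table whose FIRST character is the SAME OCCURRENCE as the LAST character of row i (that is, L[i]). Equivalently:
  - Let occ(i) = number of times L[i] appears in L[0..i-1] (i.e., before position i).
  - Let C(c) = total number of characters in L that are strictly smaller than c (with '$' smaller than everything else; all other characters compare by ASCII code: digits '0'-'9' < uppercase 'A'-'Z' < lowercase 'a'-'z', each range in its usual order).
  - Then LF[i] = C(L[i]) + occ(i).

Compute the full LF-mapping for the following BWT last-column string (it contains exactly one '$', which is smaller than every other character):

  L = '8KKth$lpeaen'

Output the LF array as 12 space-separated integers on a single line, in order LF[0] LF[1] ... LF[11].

Char counts: '$':1, '8':1, 'K':2, 'a':1, 'e':2, 'h':1, 'l':1, 'n':1, 'p':1, 't':1
C (first-col start): C('$')=0, C('8')=1, C('K')=2, C('a')=4, C('e')=5, C('h')=7, C('l')=8, C('n')=9, C('p')=10, C('t')=11
L[0]='8': occ=0, LF[0]=C('8')+0=1+0=1
L[1]='K': occ=0, LF[1]=C('K')+0=2+0=2
L[2]='K': occ=1, LF[2]=C('K')+1=2+1=3
L[3]='t': occ=0, LF[3]=C('t')+0=11+0=11
L[4]='h': occ=0, LF[4]=C('h')+0=7+0=7
L[5]='$': occ=0, LF[5]=C('$')+0=0+0=0
L[6]='l': occ=0, LF[6]=C('l')+0=8+0=8
L[7]='p': occ=0, LF[7]=C('p')+0=10+0=10
L[8]='e': occ=0, LF[8]=C('e')+0=5+0=5
L[9]='a': occ=0, LF[9]=C('a')+0=4+0=4
L[10]='e': occ=1, LF[10]=C('e')+1=5+1=6
L[11]='n': occ=0, LF[11]=C('n')+0=9+0=9

Answer: 1 2 3 11 7 0 8 10 5 4 6 9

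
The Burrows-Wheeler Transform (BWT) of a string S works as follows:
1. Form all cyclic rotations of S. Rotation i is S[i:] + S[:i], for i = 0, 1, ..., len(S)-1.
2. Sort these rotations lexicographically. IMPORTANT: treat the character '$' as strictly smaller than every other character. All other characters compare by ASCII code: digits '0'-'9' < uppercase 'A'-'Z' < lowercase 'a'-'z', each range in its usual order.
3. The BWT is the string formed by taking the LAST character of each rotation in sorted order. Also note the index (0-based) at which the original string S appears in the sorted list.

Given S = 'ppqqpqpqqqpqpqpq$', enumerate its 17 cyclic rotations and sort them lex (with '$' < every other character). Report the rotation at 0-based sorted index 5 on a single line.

All 17 rotations (rotation i = S[i:]+S[:i]):
  rot[0] = ppqqpqpqqqpqpqpq$
  rot[1] = pqqpqpqqqpqpqpq$p
  rot[2] = qqpqpqqqpqpqpq$pp
  rot[3] = qpqpqqqpqpqpq$ppq
  rot[4] = pqpqqqpqpqpq$ppqq
  rot[5] = qpqqqpqpqpq$ppqqp
  rot[6] = pqqqpqpqpq$ppqqpq
  rot[7] = qqqpqpqpq$ppqqpqp
  rot[8] = qqpqpqpq$ppqqpqpq
  rot[9] = qpqpqpq$ppqqpqpqq
  rot[10] = pqpqpq$ppqqpqpqqq
  rot[11] = qpqpq$ppqqpqpqqqp
  rot[12] = pqpq$ppqqpqpqqqpq
  rot[13] = qpq$ppqqpqpqqqpqp
  rot[14] = pq$ppqqpqpqqqpqpq
  rot[15] = q$ppqqpqpqqqpqpqp
  rot[16] = $ppqqpqpqqqpqpqpq
Sorted (with $ < everything):
  sorted[0] = $ppqqpqpqqqpqpqpq
  sorted[1] = ppqqpqpqqqpqpqpq$
  sorted[2] = pq$ppqqpqpqqqpqpq
  sorted[3] = pqpq$ppqqpqpqqqpq
  sorted[4] = pqpqpq$ppqqpqpqqq
  sorted[5] = pqpqqqpqpqpq$ppqq
  sorted[6] = pqqpqpqqqpqpqpq$p
  sorted[7] = pqqqpqpqpq$ppqqpq
  sorted[8] = q$ppqqpqpqqqpqpqp
  sorted[9] = qpq$ppqqpqpqqqpqp
  sorted[10] = qpqpq$ppqqpqpqqqp
  sorted[11] = qpqpqpq$ppqqpqpqq
  sorted[12] = qpqpqqqpqpqpq$ppq
  sorted[13] = qpqqqpqpqpq$ppqqp
  sorted[14] = qqpqpqpq$ppqqpqpq
  sorted[15] = qqpqpqqqpqpqpq$pp
  sorted[16] = qqqpqpqpq$ppqqpqp
sorted[5] = pqpqqqpqpqpq$ppqq

Answer: pqpqqqpqpqpq$ppqq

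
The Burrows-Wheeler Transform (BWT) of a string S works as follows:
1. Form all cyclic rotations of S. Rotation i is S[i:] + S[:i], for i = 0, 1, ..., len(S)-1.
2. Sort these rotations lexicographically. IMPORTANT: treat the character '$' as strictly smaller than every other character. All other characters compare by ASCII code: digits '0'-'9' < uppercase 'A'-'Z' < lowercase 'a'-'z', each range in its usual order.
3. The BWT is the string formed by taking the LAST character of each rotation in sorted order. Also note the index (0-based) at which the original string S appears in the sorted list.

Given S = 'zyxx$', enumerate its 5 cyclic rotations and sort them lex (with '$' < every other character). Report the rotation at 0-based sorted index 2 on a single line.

Answer: xx$zy

Derivation:
All 5 rotations (rotation i = S[i:]+S[:i]):
  rot[0] = zyxx$
  rot[1] = yxx$z
  rot[2] = xx$zy
  rot[3] = x$zyx
  rot[4] = $zyxx
Sorted (with $ < everything):
  sorted[0] = $zyxx
  sorted[1] = x$zyx
  sorted[2] = xx$zy
  sorted[3] = yxx$z
  sorted[4] = zyxx$
sorted[2] = xx$zy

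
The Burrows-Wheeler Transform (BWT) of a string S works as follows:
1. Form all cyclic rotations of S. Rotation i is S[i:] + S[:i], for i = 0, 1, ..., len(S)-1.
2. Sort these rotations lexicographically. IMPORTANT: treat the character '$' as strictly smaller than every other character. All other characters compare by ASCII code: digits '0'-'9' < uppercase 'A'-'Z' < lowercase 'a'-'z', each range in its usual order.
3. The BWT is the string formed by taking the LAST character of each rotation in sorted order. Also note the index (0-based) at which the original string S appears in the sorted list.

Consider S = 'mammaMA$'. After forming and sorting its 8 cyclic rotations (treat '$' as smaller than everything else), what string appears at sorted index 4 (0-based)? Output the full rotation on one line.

All 8 rotations (rotation i = S[i:]+S[:i]):
  rot[0] = mammaMA$
  rot[1] = ammaMA$m
  rot[2] = mmaMA$ma
  rot[3] = maMA$mam
  rot[4] = aMA$mamm
  rot[5] = MA$mamma
  rot[6] = A$mammaM
  rot[7] = $mammaMA
Sorted (with $ < everything):
  sorted[0] = $mammaMA
  sorted[1] = A$mammaM
  sorted[2] = MA$mamma
  sorted[3] = aMA$mamm
  sorted[4] = ammaMA$m
  sorted[5] = maMA$mam
  sorted[6] = mammaMA$
  sorted[7] = mmaMA$ma
sorted[4] = ammaMA$m

Answer: ammaMA$m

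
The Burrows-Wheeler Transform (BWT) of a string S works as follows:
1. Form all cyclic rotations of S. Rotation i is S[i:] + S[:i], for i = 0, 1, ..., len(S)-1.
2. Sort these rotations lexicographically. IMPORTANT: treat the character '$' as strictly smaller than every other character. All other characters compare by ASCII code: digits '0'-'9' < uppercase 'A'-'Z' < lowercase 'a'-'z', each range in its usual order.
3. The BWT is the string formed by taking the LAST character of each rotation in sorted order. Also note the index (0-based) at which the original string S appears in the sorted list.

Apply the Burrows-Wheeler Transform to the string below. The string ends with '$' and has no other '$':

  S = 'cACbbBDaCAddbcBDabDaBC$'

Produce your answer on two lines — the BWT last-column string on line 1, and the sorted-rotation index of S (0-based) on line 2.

All 23 rotations (rotation i = S[i:]+S[:i]):
  rot[0] = cACbbBDaCAddbcBDabDaBC$
  rot[1] = ACbbBDaCAddbcBDabDaBC$c
  rot[2] = CbbBDaCAddbcBDabDaBC$cA
  rot[3] = bbBDaCAddbcBDabDaBC$cAC
  rot[4] = bBDaCAddbcBDabDaBC$cACb
  rot[5] = BDaCAddbcBDabDaBC$cACbb
  rot[6] = DaCAddbcBDabDaBC$cACbbB
  rot[7] = aCAddbcBDabDaBC$cACbbBD
  rot[8] = CAddbcBDabDaBC$cACbbBDa
  rot[9] = AddbcBDabDaBC$cACbbBDaC
  rot[10] = ddbcBDabDaBC$cACbbBDaCA
  rot[11] = dbcBDabDaBC$cACbbBDaCAd
  rot[12] = bcBDabDaBC$cACbbBDaCAdd
  rot[13] = cBDabDaBC$cACbbBDaCAddb
  rot[14] = BDabDaBC$cACbbBDaCAddbc
  rot[15] = DabDaBC$cACbbBDaCAddbcB
  rot[16] = abDaBC$cACbbBDaCAddbcBD
  rot[17] = bDaBC$cACbbBDaCAddbcBDa
  rot[18] = DaBC$cACbbBDaCAddbcBDab
  rot[19] = aBC$cACbbBDaCAddbcBDabD
  rot[20] = BC$cACbbBDaCAddbcBDabDa
  rot[21] = C$cACbbBDaCAddbcBDabDaB
  rot[22] = $cACbbBDaCAddbcBDabDaBC
Sorted (with $ < everything):
  sorted[0] = $cACbbBDaCAddbcBDabDaBC  (last char: 'C')
  sorted[1] = ACbbBDaCAddbcBDabDaBC$c  (last char: 'c')
  sorted[2] = AddbcBDabDaBC$cACbbBDaC  (last char: 'C')
  sorted[3] = BC$cACbbBDaCAddbcBDabDa  (last char: 'a')
  sorted[4] = BDaCAddbcBDabDaBC$cACbb  (last char: 'b')
  sorted[5] = BDabDaBC$cACbbBDaCAddbc  (last char: 'c')
  sorted[6] = C$cACbbBDaCAddbcBDabDaB  (last char: 'B')
  sorted[7] = CAddbcBDabDaBC$cACbbBDa  (last char: 'a')
  sorted[8] = CbbBDaCAddbcBDabDaBC$cA  (last char: 'A')
  sorted[9] = DaBC$cACbbBDaCAddbcBDab  (last char: 'b')
  sorted[10] = DaCAddbcBDabDaBC$cACbbB  (last char: 'B')
  sorted[11] = DabDaBC$cACbbBDaCAddbcB  (last char: 'B')
  sorted[12] = aBC$cACbbBDaCAddbcBDabD  (last char: 'D')
  sorted[13] = aCAddbcBDabDaBC$cACbbBD  (last char: 'D')
  sorted[14] = abDaBC$cACbbBDaCAddbcBD  (last char: 'D')
  sorted[15] = bBDaCAddbcBDabDaBC$cACb  (last char: 'b')
  sorted[16] = bDaBC$cACbbBDaCAddbcBDa  (last char: 'a')
  sorted[17] = bbBDaCAddbcBDabDaBC$cAC  (last char: 'C')
  sorted[18] = bcBDabDaBC$cACbbBDaCAdd  (last char: 'd')
  sorted[19] = cACbbBDaCAddbcBDabDaBC$  (last char: '$')
  sorted[20] = cBDabDaBC$cACbbBDaCAddb  (last char: 'b')
  sorted[21] = dbcBDabDaBC$cACbbBDaCAd  (last char: 'd')
  sorted[22] = ddbcBDabDaBC$cACbbBDaCA  (last char: 'A')
Last column: CcCabcBaAbBBDDDbaCd$bdA
Original string S is at sorted index 19

Answer: CcCabcBaAbBBDDDbaCd$bdA
19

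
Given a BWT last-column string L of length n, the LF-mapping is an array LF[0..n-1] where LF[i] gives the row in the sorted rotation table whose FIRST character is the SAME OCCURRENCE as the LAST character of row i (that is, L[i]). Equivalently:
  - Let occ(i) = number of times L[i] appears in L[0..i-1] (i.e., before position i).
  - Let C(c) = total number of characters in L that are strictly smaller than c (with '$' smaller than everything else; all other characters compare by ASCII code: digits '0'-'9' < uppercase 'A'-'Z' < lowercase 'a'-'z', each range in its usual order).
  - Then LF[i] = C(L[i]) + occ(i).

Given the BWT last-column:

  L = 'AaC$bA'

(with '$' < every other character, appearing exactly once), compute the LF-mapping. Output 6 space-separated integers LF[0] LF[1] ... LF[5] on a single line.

Char counts: '$':1, 'A':2, 'C':1, 'a':1, 'b':1
C (first-col start): C('$')=0, C('A')=1, C('C')=3, C('a')=4, C('b')=5
L[0]='A': occ=0, LF[0]=C('A')+0=1+0=1
L[1]='a': occ=0, LF[1]=C('a')+0=4+0=4
L[2]='C': occ=0, LF[2]=C('C')+0=3+0=3
L[3]='$': occ=0, LF[3]=C('$')+0=0+0=0
L[4]='b': occ=0, LF[4]=C('b')+0=5+0=5
L[5]='A': occ=1, LF[5]=C('A')+1=1+1=2

Answer: 1 4 3 0 5 2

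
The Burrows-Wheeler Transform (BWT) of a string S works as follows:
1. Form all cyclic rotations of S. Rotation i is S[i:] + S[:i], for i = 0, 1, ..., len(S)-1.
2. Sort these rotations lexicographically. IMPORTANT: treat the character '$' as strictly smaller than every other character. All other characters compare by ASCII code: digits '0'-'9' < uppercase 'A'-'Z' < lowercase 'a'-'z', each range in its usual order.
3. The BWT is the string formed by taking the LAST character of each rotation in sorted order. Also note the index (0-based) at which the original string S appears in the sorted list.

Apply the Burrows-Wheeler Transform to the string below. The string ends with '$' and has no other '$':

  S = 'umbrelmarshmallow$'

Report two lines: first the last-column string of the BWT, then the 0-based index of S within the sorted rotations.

All 18 rotations (rotation i = S[i:]+S[:i]):
  rot[0] = umbrelmarshmallow$
  rot[1] = mbrelmarshmallow$u
  rot[2] = brelmarshmallow$um
  rot[3] = relmarshmallow$umb
  rot[4] = elmarshmallow$umbr
  rot[5] = lmarshmallow$umbre
  rot[6] = marshmallow$umbrel
  rot[7] = arshmallow$umbrelm
  rot[8] = rshmallow$umbrelma
  rot[9] = shmallow$umbrelmar
  rot[10] = hmallow$umbrelmars
  rot[11] = mallow$umbrelmarsh
  rot[12] = allow$umbrelmarshm
  rot[13] = llow$umbrelmarshma
  rot[14] = low$umbrelmarshmal
  rot[15] = ow$umbrelmarshmall
  rot[16] = w$umbrelmarshmallo
  rot[17] = $umbrelmarshmallow
Sorted (with $ < everything):
  sorted[0] = $umbrelmarshmallow  (last char: 'w')
  sorted[1] = allow$umbrelmarshm  (last char: 'm')
  sorted[2] = arshmallow$umbrelm  (last char: 'm')
  sorted[3] = brelmarshmallow$um  (last char: 'm')
  sorted[4] = elmarshmallow$umbr  (last char: 'r')
  sorted[5] = hmallow$umbrelmars  (last char: 's')
  sorted[6] = llow$umbrelmarshma  (last char: 'a')
  sorted[7] = lmarshmallow$umbre  (last char: 'e')
  sorted[8] = low$umbrelmarshmal  (last char: 'l')
  sorted[9] = mallow$umbrelmarsh  (last char: 'h')
  sorted[10] = marshmallow$umbrel  (last char: 'l')
  sorted[11] = mbrelmarshmallow$u  (last char: 'u')
  sorted[12] = ow$umbrelmarshmall  (last char: 'l')
  sorted[13] = relmarshmallow$umb  (last char: 'b')
  sorted[14] = rshmallow$umbrelma  (last char: 'a')
  sorted[15] = shmallow$umbrelmar  (last char: 'r')
  sorted[16] = umbrelmarshmallow$  (last char: '$')
  sorted[17] = w$umbrelmarshmallo  (last char: 'o')
Last column: wmmmrsaelhlulbar$o
Original string S is at sorted index 16

Answer: wmmmrsaelhlulbar$o
16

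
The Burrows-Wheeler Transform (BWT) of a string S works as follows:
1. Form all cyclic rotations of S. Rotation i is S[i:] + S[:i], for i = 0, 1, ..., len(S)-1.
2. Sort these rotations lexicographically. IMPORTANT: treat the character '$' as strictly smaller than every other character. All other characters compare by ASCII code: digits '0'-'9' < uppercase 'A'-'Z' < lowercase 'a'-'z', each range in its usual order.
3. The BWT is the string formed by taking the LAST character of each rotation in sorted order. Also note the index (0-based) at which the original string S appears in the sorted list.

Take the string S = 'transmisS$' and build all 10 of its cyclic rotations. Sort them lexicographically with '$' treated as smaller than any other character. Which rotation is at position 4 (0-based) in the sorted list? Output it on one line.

Answer: misS$trans

Derivation:
All 10 rotations (rotation i = S[i:]+S[:i]):
  rot[0] = transmisS$
  rot[1] = ransmisS$t
  rot[2] = ansmisS$tr
  rot[3] = nsmisS$tra
  rot[4] = smisS$tran
  rot[5] = misS$trans
  rot[6] = isS$transm
  rot[7] = sS$transmi
  rot[8] = S$transmis
  rot[9] = $transmisS
Sorted (with $ < everything):
  sorted[0] = $transmisS
  sorted[1] = S$transmis
  sorted[2] = ansmisS$tr
  sorted[3] = isS$transm
  sorted[4] = misS$trans
  sorted[5] = nsmisS$tra
  sorted[6] = ransmisS$t
  sorted[7] = sS$transmi
  sorted[8] = smisS$tran
  sorted[9] = transmisS$
sorted[4] = misS$trans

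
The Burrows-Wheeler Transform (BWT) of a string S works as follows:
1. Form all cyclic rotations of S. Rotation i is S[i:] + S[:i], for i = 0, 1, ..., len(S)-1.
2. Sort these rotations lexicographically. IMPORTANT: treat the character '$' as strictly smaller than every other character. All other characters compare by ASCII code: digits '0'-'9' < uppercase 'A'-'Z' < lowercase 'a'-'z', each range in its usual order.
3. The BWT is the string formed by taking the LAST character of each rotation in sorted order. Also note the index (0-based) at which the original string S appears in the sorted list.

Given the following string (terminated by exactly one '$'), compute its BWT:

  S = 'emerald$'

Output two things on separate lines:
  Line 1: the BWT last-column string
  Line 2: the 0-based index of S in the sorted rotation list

Answer: drl$maee
3

Derivation:
All 8 rotations (rotation i = S[i:]+S[:i]):
  rot[0] = emerald$
  rot[1] = merald$e
  rot[2] = erald$em
  rot[3] = rald$eme
  rot[4] = ald$emer
  rot[5] = ld$emera
  rot[6] = d$emeral
  rot[7] = $emerald
Sorted (with $ < everything):
  sorted[0] = $emerald  (last char: 'd')
  sorted[1] = ald$emer  (last char: 'r')
  sorted[2] = d$emeral  (last char: 'l')
  sorted[3] = emerald$  (last char: '$')
  sorted[4] = erald$em  (last char: 'm')
  sorted[5] = ld$emera  (last char: 'a')
  sorted[6] = merald$e  (last char: 'e')
  sorted[7] = rald$eme  (last char: 'e')
Last column: drl$maee
Original string S is at sorted index 3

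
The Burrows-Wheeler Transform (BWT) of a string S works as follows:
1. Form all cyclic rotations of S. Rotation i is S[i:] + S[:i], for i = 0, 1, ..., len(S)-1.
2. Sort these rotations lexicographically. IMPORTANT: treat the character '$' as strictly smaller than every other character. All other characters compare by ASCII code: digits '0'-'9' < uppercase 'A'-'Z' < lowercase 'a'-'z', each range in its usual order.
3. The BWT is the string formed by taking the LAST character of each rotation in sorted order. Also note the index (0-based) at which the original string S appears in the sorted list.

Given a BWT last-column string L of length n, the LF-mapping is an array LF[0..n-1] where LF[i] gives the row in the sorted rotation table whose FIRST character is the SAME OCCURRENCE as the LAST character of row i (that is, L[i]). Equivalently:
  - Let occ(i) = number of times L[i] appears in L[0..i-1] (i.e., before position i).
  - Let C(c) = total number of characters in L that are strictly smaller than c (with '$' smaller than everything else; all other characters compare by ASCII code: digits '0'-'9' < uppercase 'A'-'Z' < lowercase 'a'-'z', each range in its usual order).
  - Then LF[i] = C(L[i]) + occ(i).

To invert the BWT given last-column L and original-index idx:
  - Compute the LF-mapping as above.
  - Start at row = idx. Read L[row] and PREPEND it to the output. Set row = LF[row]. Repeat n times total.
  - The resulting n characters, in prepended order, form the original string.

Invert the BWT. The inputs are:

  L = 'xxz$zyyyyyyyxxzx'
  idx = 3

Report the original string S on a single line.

Answer: xyyyyyyyxzzxzxx$

Derivation:
LF mapping: 1 2 13 0 14 6 7 8 9 10 11 12 3 4 15 5
Walk LF starting at row 3, prepending L[row]:
  step 1: row=3, L[3]='$', prepend. Next row=LF[3]=0
  step 2: row=0, L[0]='x', prepend. Next row=LF[0]=1
  step 3: row=1, L[1]='x', prepend. Next row=LF[1]=2
  step 4: row=2, L[2]='z', prepend. Next row=LF[2]=13
  step 5: row=13, L[13]='x', prepend. Next row=LF[13]=4
  step 6: row=4, L[4]='z', prepend. Next row=LF[4]=14
  step 7: row=14, L[14]='z', prepend. Next row=LF[14]=15
  step 8: row=15, L[15]='x', prepend. Next row=LF[15]=5
  step 9: row=5, L[5]='y', prepend. Next row=LF[5]=6
  step 10: row=6, L[6]='y', prepend. Next row=LF[6]=7
  step 11: row=7, L[7]='y', prepend. Next row=LF[7]=8
  step 12: row=8, L[8]='y', prepend. Next row=LF[8]=9
  step 13: row=9, L[9]='y', prepend. Next row=LF[9]=10
  step 14: row=10, L[10]='y', prepend. Next row=LF[10]=11
  step 15: row=11, L[11]='y', prepend. Next row=LF[11]=12
  step 16: row=12, L[12]='x', prepend. Next row=LF[12]=3
Reversed output: xyyyyyyyxzzxzxx$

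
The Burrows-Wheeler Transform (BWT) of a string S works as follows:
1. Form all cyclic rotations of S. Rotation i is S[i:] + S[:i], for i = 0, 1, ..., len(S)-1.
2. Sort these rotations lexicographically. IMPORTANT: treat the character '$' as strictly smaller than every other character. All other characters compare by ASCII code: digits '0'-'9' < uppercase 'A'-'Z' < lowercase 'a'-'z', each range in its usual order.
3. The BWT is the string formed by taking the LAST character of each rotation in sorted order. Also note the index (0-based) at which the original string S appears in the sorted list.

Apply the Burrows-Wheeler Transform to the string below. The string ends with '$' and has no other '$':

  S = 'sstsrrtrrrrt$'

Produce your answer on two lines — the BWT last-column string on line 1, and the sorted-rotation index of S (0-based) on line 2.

Answer: ttrrsrrt$srrs
8

Derivation:
All 13 rotations (rotation i = S[i:]+S[:i]):
  rot[0] = sstsrrtrrrrt$
  rot[1] = stsrrtrrrrt$s
  rot[2] = tsrrtrrrrt$ss
  rot[3] = srrtrrrrt$sst
  rot[4] = rrtrrrrt$ssts
  rot[5] = rtrrrrt$sstsr
  rot[6] = trrrrt$sstsrr
  rot[7] = rrrrt$sstsrrt
  rot[8] = rrrt$sstsrrtr
  rot[9] = rrt$sstsrrtrr
  rot[10] = rt$sstsrrtrrr
  rot[11] = t$sstsrrtrrrr
  rot[12] = $sstsrrtrrrrt
Sorted (with $ < everything):
  sorted[0] = $sstsrrtrrrrt  (last char: 't')
  sorted[1] = rrrrt$sstsrrt  (last char: 't')
  sorted[2] = rrrt$sstsrrtr  (last char: 'r')
  sorted[3] = rrt$sstsrrtrr  (last char: 'r')
  sorted[4] = rrtrrrrt$ssts  (last char: 's')
  sorted[5] = rt$sstsrrtrrr  (last char: 'r')
  sorted[6] = rtrrrrt$sstsr  (last char: 'r')
  sorted[7] = srrtrrrrt$sst  (last char: 't')
  sorted[8] = sstsrrtrrrrt$  (last char: '$')
  sorted[9] = stsrrtrrrrt$s  (last char: 's')
  sorted[10] = t$sstsrrtrrrr  (last char: 'r')
  sorted[11] = trrrrt$sstsrr  (last char: 'r')
  sorted[12] = tsrrtrrrrt$ss  (last char: 's')
Last column: ttrrsrrt$srrs
Original string S is at sorted index 8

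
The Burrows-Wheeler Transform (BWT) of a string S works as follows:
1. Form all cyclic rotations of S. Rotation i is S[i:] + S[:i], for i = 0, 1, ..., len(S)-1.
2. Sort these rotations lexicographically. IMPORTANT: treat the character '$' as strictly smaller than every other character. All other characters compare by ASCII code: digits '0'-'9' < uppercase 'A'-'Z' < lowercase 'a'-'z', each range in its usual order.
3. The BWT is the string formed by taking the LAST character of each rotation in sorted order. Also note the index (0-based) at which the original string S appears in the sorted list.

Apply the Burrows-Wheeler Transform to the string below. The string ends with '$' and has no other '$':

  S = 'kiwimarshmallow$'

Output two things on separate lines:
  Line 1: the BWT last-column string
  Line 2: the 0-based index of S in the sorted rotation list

All 16 rotations (rotation i = S[i:]+S[:i]):
  rot[0] = kiwimarshmallow$
  rot[1] = iwimarshmallow$k
  rot[2] = wimarshmallow$ki
  rot[3] = imarshmallow$kiw
  rot[4] = marshmallow$kiwi
  rot[5] = arshmallow$kiwim
  rot[6] = rshmallow$kiwima
  rot[7] = shmallow$kiwimar
  rot[8] = hmallow$kiwimars
  rot[9] = mallow$kiwimarsh
  rot[10] = allow$kiwimarshm
  rot[11] = llow$kiwimarshma
  rot[12] = low$kiwimarshmal
  rot[13] = ow$kiwimarshmall
  rot[14] = w$kiwimarshmallo
  rot[15] = $kiwimarshmallow
Sorted (with $ < everything):
  sorted[0] = $kiwimarshmallow  (last char: 'w')
  sorted[1] = allow$kiwimarshm  (last char: 'm')
  sorted[2] = arshmallow$kiwim  (last char: 'm')
  sorted[3] = hmallow$kiwimars  (last char: 's')
  sorted[4] = imarshmallow$kiw  (last char: 'w')
  sorted[5] = iwimarshmallow$k  (last char: 'k')
  sorted[6] = kiwimarshmallow$  (last char: '$')
  sorted[7] = llow$kiwimarshma  (last char: 'a')
  sorted[8] = low$kiwimarshmal  (last char: 'l')
  sorted[9] = mallow$kiwimarsh  (last char: 'h')
  sorted[10] = marshmallow$kiwi  (last char: 'i')
  sorted[11] = ow$kiwimarshmall  (last char: 'l')
  sorted[12] = rshmallow$kiwima  (last char: 'a')
  sorted[13] = shmallow$kiwimar  (last char: 'r')
  sorted[14] = w$kiwimarshmallo  (last char: 'o')
  sorted[15] = wimarshmallow$ki  (last char: 'i')
Last column: wmmswk$alhilaroi
Original string S is at sorted index 6

Answer: wmmswk$alhilaroi
6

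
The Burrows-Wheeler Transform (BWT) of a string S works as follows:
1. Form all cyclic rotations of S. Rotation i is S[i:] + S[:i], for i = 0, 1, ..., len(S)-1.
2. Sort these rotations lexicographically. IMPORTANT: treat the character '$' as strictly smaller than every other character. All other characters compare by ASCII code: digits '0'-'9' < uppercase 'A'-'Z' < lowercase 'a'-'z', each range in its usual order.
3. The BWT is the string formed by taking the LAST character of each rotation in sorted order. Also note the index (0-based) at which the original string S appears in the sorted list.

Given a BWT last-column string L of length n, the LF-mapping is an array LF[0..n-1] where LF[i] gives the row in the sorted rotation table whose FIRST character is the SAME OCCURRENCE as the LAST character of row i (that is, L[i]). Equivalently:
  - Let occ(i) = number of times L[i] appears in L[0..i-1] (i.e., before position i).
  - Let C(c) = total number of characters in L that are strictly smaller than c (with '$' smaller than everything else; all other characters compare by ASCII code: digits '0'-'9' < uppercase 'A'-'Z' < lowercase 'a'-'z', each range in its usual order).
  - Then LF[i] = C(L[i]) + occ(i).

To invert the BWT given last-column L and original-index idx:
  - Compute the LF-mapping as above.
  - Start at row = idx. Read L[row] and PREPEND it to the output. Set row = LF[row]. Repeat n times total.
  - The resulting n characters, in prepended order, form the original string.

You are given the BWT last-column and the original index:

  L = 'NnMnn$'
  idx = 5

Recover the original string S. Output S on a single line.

LF mapping: 2 3 1 4 5 0
Walk LF starting at row 5, prepending L[row]:
  step 1: row=5, L[5]='$', prepend. Next row=LF[5]=0
  step 2: row=0, L[0]='N', prepend. Next row=LF[0]=2
  step 3: row=2, L[2]='M', prepend. Next row=LF[2]=1
  step 4: row=1, L[1]='n', prepend. Next row=LF[1]=3
  step 5: row=3, L[3]='n', prepend. Next row=LF[3]=4
  step 6: row=4, L[4]='n', prepend. Next row=LF[4]=5
Reversed output: nnnMN$

Answer: nnnMN$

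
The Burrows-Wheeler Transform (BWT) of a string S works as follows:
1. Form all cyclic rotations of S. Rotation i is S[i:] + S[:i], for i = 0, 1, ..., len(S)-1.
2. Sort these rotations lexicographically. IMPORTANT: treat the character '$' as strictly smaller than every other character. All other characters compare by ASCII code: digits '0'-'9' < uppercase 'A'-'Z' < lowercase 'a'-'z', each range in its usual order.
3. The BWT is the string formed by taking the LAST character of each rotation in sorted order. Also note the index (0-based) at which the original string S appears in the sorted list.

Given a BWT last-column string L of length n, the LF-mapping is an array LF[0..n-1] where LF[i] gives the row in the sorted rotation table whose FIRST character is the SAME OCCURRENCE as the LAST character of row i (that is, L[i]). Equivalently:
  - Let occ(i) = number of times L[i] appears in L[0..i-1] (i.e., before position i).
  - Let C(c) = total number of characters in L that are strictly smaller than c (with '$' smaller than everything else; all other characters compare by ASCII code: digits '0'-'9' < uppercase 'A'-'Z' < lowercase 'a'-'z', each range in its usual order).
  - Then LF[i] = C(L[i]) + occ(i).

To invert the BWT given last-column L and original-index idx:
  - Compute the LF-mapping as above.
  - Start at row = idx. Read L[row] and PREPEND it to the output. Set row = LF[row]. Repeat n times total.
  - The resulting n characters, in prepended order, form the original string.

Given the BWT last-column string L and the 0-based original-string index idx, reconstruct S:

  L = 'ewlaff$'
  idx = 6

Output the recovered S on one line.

LF mapping: 2 6 5 1 3 4 0
Walk LF starting at row 6, prepending L[row]:
  step 1: row=6, L[6]='$', prepend. Next row=LF[6]=0
  step 2: row=0, L[0]='e', prepend. Next row=LF[0]=2
  step 3: row=2, L[2]='l', prepend. Next row=LF[2]=5
  step 4: row=5, L[5]='f', prepend. Next row=LF[5]=4
  step 5: row=4, L[4]='f', prepend. Next row=LF[4]=3
  step 6: row=3, L[3]='a', prepend. Next row=LF[3]=1
  step 7: row=1, L[1]='w', prepend. Next row=LF[1]=6
Reversed output: waffle$

Answer: waffle$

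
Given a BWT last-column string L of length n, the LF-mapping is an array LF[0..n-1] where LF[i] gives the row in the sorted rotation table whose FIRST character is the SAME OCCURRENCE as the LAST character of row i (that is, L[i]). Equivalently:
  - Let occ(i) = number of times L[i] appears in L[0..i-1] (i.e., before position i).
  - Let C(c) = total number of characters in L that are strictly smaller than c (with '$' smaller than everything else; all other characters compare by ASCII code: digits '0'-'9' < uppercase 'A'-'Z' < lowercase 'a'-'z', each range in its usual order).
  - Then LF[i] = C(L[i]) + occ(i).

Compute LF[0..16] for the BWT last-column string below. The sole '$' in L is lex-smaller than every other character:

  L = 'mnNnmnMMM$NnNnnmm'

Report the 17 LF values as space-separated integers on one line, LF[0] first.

Char counts: '$':1, 'M':3, 'N':3, 'm':4, 'n':6
C (first-col start): C('$')=0, C('M')=1, C('N')=4, C('m')=7, C('n')=11
L[0]='m': occ=0, LF[0]=C('m')+0=7+0=7
L[1]='n': occ=0, LF[1]=C('n')+0=11+0=11
L[2]='N': occ=0, LF[2]=C('N')+0=4+0=4
L[3]='n': occ=1, LF[3]=C('n')+1=11+1=12
L[4]='m': occ=1, LF[4]=C('m')+1=7+1=8
L[5]='n': occ=2, LF[5]=C('n')+2=11+2=13
L[6]='M': occ=0, LF[6]=C('M')+0=1+0=1
L[7]='M': occ=1, LF[7]=C('M')+1=1+1=2
L[8]='M': occ=2, LF[8]=C('M')+2=1+2=3
L[9]='$': occ=0, LF[9]=C('$')+0=0+0=0
L[10]='N': occ=1, LF[10]=C('N')+1=4+1=5
L[11]='n': occ=3, LF[11]=C('n')+3=11+3=14
L[12]='N': occ=2, LF[12]=C('N')+2=4+2=6
L[13]='n': occ=4, LF[13]=C('n')+4=11+4=15
L[14]='n': occ=5, LF[14]=C('n')+5=11+5=16
L[15]='m': occ=2, LF[15]=C('m')+2=7+2=9
L[16]='m': occ=3, LF[16]=C('m')+3=7+3=10

Answer: 7 11 4 12 8 13 1 2 3 0 5 14 6 15 16 9 10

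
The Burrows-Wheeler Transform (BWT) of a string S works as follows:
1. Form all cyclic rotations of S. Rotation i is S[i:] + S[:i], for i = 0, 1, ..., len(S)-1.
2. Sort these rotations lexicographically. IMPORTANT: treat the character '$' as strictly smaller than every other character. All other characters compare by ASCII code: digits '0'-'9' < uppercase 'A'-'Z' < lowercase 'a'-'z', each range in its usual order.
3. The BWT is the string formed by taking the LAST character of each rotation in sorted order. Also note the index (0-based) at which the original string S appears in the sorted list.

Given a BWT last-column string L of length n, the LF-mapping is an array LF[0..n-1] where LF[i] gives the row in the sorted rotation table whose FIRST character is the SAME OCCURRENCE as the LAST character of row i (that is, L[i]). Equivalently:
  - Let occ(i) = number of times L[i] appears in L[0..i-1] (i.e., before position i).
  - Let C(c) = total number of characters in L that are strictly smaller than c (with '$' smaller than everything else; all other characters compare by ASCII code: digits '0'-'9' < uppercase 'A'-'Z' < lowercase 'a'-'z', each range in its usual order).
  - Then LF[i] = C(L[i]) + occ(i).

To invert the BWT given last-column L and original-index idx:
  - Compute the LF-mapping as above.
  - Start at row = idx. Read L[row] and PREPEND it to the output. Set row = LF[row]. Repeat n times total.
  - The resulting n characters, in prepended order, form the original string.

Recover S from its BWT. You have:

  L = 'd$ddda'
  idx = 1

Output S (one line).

LF mapping: 2 0 3 4 5 1
Walk LF starting at row 1, prepending L[row]:
  step 1: row=1, L[1]='$', prepend. Next row=LF[1]=0
  step 2: row=0, L[0]='d', prepend. Next row=LF[0]=2
  step 3: row=2, L[2]='d', prepend. Next row=LF[2]=3
  step 4: row=3, L[3]='d', prepend. Next row=LF[3]=4
  step 5: row=4, L[4]='d', prepend. Next row=LF[4]=5
  step 6: row=5, L[5]='a', prepend. Next row=LF[5]=1
Reversed output: adddd$

Answer: adddd$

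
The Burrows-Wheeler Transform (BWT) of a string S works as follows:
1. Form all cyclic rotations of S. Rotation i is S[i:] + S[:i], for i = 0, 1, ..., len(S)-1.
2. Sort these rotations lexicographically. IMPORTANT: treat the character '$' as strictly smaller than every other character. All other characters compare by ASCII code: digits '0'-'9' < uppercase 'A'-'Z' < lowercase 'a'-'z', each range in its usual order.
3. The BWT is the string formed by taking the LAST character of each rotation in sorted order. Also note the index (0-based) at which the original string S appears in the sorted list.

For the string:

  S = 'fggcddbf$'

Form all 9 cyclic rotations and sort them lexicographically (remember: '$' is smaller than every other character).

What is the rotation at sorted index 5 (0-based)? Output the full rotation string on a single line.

All 9 rotations (rotation i = S[i:]+S[:i]):
  rot[0] = fggcddbf$
  rot[1] = ggcddbf$f
  rot[2] = gcddbf$fg
  rot[3] = cddbf$fgg
  rot[4] = ddbf$fggc
  rot[5] = dbf$fggcd
  rot[6] = bf$fggcdd
  rot[7] = f$fggcddb
  rot[8] = $fggcddbf
Sorted (with $ < everything):
  sorted[0] = $fggcddbf
  sorted[1] = bf$fggcdd
  sorted[2] = cddbf$fgg
  sorted[3] = dbf$fggcd
  sorted[4] = ddbf$fggc
  sorted[5] = f$fggcddb
  sorted[6] = fggcddbf$
  sorted[7] = gcddbf$fg
  sorted[8] = ggcddbf$f
sorted[5] = f$fggcddb

Answer: f$fggcddb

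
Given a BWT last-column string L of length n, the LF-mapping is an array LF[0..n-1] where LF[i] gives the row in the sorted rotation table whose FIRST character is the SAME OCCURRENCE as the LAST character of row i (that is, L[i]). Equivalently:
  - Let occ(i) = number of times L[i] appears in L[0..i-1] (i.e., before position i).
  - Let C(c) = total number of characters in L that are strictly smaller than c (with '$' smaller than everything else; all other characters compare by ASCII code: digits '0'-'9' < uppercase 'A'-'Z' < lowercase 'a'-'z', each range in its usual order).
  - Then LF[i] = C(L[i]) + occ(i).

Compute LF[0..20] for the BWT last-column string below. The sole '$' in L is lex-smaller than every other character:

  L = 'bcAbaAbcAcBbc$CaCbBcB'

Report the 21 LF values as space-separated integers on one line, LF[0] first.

Answer: 11 16 1 12 9 2 13 17 3 18 4 14 19 0 7 10 8 15 5 20 6

Derivation:
Char counts: '$':1, 'A':3, 'B':3, 'C':2, 'a':2, 'b':5, 'c':5
C (first-col start): C('$')=0, C('A')=1, C('B')=4, C('C')=7, C('a')=9, C('b')=11, C('c')=16
L[0]='b': occ=0, LF[0]=C('b')+0=11+0=11
L[1]='c': occ=0, LF[1]=C('c')+0=16+0=16
L[2]='A': occ=0, LF[2]=C('A')+0=1+0=1
L[3]='b': occ=1, LF[3]=C('b')+1=11+1=12
L[4]='a': occ=0, LF[4]=C('a')+0=9+0=9
L[5]='A': occ=1, LF[5]=C('A')+1=1+1=2
L[6]='b': occ=2, LF[6]=C('b')+2=11+2=13
L[7]='c': occ=1, LF[7]=C('c')+1=16+1=17
L[8]='A': occ=2, LF[8]=C('A')+2=1+2=3
L[9]='c': occ=2, LF[9]=C('c')+2=16+2=18
L[10]='B': occ=0, LF[10]=C('B')+0=4+0=4
L[11]='b': occ=3, LF[11]=C('b')+3=11+3=14
L[12]='c': occ=3, LF[12]=C('c')+3=16+3=19
L[13]='$': occ=0, LF[13]=C('$')+0=0+0=0
L[14]='C': occ=0, LF[14]=C('C')+0=7+0=7
L[15]='a': occ=1, LF[15]=C('a')+1=9+1=10
L[16]='C': occ=1, LF[16]=C('C')+1=7+1=8
L[17]='b': occ=4, LF[17]=C('b')+4=11+4=15
L[18]='B': occ=1, LF[18]=C('B')+1=4+1=5
L[19]='c': occ=4, LF[19]=C('c')+4=16+4=20
L[20]='B': occ=2, LF[20]=C('B')+2=4+2=6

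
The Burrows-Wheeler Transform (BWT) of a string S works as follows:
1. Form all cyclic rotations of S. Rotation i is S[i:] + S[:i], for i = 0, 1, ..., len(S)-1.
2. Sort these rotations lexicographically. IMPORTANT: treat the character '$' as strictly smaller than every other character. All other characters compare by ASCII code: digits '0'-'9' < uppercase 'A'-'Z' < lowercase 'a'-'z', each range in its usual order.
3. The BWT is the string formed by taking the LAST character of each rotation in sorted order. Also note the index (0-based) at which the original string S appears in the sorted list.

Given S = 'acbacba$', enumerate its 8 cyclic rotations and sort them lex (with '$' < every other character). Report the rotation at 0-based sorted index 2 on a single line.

Answer: acba$acb

Derivation:
All 8 rotations (rotation i = S[i:]+S[:i]):
  rot[0] = acbacba$
  rot[1] = cbacba$a
  rot[2] = bacba$ac
  rot[3] = acba$acb
  rot[4] = cba$acba
  rot[5] = ba$acbac
  rot[6] = a$acbacb
  rot[7] = $acbacba
Sorted (with $ < everything):
  sorted[0] = $acbacba
  sorted[1] = a$acbacb
  sorted[2] = acba$acb
  sorted[3] = acbacba$
  sorted[4] = ba$acbac
  sorted[5] = bacba$ac
  sorted[6] = cba$acba
  sorted[7] = cbacba$a
sorted[2] = acba$acb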